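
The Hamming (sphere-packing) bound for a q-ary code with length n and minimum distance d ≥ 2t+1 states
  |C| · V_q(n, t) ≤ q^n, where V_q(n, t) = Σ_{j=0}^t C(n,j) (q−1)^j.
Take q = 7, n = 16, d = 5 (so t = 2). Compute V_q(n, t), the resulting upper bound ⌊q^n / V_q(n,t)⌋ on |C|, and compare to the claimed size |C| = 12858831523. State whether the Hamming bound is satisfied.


V_q(n, t) = 4417, q^n = 33232930569601, Hamming bound = 7523869270, |C| = 12858831523 > bound (violated).

Step 1: Compute V_q(n, t) = Σ_{j=0}^2 C(n, j) (q−1)^j.
  j = 0: C(16,0)·(6)^0 = 1·1 = 1.
  j = 1: C(16,1)·(6)^1 = 16·6 = 96.
  j = 2: C(16,2)·(6)^2 = 120·36 = 4320.
  V_q(n, t) = 1 + 96 + 4320 = 4417.
Step 2: q^n = 7^16 = 33232930569601.
Step 3: Hamming bound ⌊q^n / V_q(n,t)⌋ = ⌊33232930569601/4417⌋ = 7523869270.
Step 4: Compare |C| = 12858831523 to 7523869270: violated.
The claimed |C| lies above the Hamming bound, so no 7-ary code of length 16 with d ≥ 5 can have 12858831523 codewords.


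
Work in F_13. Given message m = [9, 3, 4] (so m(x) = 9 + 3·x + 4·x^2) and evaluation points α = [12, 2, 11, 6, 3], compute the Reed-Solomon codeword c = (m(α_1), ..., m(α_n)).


c = [10, 5, 6, 2, 2]

Message polynomial: m(x) = 9 + 3·x + 4·x^2 (mod 13).
For each evaluation point α_i, compute m(α_i) mod 13:
  α_1 = 12: Horner steps 4 → 12 → 10, so m(12) = 10.
  α_2 = 2: Horner steps 4 → 11 → 5, so m(2) = 5.
  α_3 = 11: Horner steps 4 → 8 → 6, so m(11) = 6.
  α_4 = 6: Horner steps 4 → 1 → 2, so m(6) = 2.
  α_5 = 3: Horner steps 4 → 2 → 2, so m(3) = 2.
Codeword c = [10, 5, 6, 2, 2] ∈ F_13^5.


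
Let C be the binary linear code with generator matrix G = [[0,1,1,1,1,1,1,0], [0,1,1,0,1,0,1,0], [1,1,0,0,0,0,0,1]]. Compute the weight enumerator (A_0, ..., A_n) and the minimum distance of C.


Weight distribution: A_0 = 1, A_2 = 1, A_3 = 1, A_4 = 1, A_5 = 2, A_6 = 1, A_7 = 1. Minimum distance d = 2.

Enumerate all 2^3 = 8 messages m ∈ F_2^3.
For each, compute codeword c = mG in F_2^8, then tally its weight.
  m = 000 → c = 00000000, weight = 0.
  m = 100 → c = 01111110, weight = 6.
  m = 010 → c = 01101010, weight = 4.
  m = 110 → c = 00010100, weight = 2.
  m = 001 → c = 11000001, weight = 3.
  m = 101 → c = 10111111, weight = 7.
  m = 011 → c = 10101011, weight = 5.
  m = 111 → c = 11010101, weight = 5.
Tally weights:
  weight 0: 1 codewords.
  weight 2: 1 codewords.
  weight 3: 1 codewords.
  weight 4: 1 codewords.
  weight 5: 2 codewords.
  weight 6: 1 codewords.
  weight 7: 1 codewords.
Minimum distance d = smallest w > 0 with A_w > 0 = 2.
Sanity: Σ A_w = 8 = 2^3 = 8 ✓.


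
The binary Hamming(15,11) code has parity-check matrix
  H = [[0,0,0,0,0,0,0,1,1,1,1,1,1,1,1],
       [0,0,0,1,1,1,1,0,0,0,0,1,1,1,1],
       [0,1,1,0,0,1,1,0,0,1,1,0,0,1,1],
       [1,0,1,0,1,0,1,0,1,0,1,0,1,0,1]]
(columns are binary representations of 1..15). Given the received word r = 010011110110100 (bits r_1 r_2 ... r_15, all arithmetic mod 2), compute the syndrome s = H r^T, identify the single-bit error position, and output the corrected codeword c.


s = (0, 0, 1, 0)^T, error position = 2, corrected codeword c = 000011110110100

Compute s = H r^T mod 2 one row at a time:
  s_1 = 1 + 0 + 1 + 1 + 0 + 1 + 0 + 0 = 4 ≡ 0 (mod 2).
  s_2 = 0 + 1 + 1 + 1 + 0 + 1 + 0 + 0 = 4 ≡ 0 (mod 2).
  s_3 = 1 + 0 + 1 + 1 + 1 + 1 + 0 + 0 = 5 ≡ 1 (mod 2).
  s_4 = 0 + 0 + 1 + 1 + 0 + 1 + 1 + 0 = 4 ≡ 0 (mod 2).
s = (0, 0, 1, 0)^T — this equals column 2 of H (binary 0010), so error is at position 2.
Correct: flip bit 2 of r = 010011110110100 to get c = 000011110110100.


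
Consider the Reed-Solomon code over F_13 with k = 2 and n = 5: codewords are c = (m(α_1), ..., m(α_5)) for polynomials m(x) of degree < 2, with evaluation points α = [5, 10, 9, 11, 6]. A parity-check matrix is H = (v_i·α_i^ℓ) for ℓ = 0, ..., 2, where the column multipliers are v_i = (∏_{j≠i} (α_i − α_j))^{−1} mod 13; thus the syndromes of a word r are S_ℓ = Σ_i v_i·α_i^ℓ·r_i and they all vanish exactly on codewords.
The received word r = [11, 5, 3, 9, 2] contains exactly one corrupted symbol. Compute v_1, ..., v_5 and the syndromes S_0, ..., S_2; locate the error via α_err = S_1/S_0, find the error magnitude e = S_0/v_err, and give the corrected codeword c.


S = (12, 4, 10), error at position 3, error magnitude e = 2, c = [11, 5, 1, 9, 2].

Step 1: column multipliers v_i = (∏_{j≠i}(α_i − α_j))^{−1} mod 13.
  i = 1 (α = 5): (5−10)(5−9)(5−11)(5−6) = (−5)·(−4)·(−6)·(−1) = 120 ≡ 3, so v_1 = 3^{−1} = 9 (mod 13).
  i = 2 (α = 10): (10−5)(10−9)(10−11)(10−6) = 5·1·(−1)·4 = −20 ≡ 6, so v_2 = 6^{−1} = 11 (mod 13).
  i = 3 (α = 9): (9−5)(9−10)(9−11)(9−6) = 4·(−1)·(−2)·3 = 24 ≡ 11, so v_3 = 11^{−1} = 6 (mod 13).
  i = 4 (α = 11): (11−5)(11−10)(11−9)(11−6) = 6·1·2·5 = 60 ≡ 8, so v_4 = 8^{−1} = 5 (mod 13).
  i = 5 (α = 6): (6−5)(6−10)(6−9)(6−11) = 1·(−4)·(−3)·(−5) = −60 ≡ 5, so v_5 = 5^{−1} = 8 (mod 13).
  v = [9, 11, 6, 5, 8].
Step 2: syndromes of r = [11, 5, 3, 9, 2] (all sums mod 13).
  S_0 = Σ v_i r_i = 9·11 + 11·5 + 6·3 + 5·9 + 8·2 = 233 ≡ 12.
  S_1 = Σ v_i α_i r_i = 9·5·11 + 11·10·5 + 6·9·3 + 5·11·9 + 8·6·2 = 1798 ≡ 4.
  α_i^2 mod 13 = [12, 9, 3, 4, 10].
  S_2 = Σ v_i α_i^2 r_i = 9·12·11 + 11·9·5 + 6·3·3 + 5·4·9 + 8·10·2 = 2077 ≡ 10.
  S = (12, 4, 10) ≠ 0, so r is not a codeword (an error is present).
Step 3: locate the error. For a single error e at position i, S_ℓ = v_i·e·α_i^ℓ, so α_err = S_1/S_0.
  S_0^{−1} = 12^{−1} = 12 (mod 13), so α_err = 4·12 = 48 ≡ 9 = α_3. Error position i = 3.
  Consistency check: S_2/S_1 = 10·10 = 100 ≡ 9 = α_err ✓ (single-error assumption holds).
Step 4: error magnitude e = S_0/v_3 = S_0·∏_{j≠3}(α_3 − α_j) = 12·11 = 132 ≡ 2 (mod 13).
Step 5: correct position 3: c_3 = r_3 − e = 3 − 2 ≡ 1 (mod 13). Hence c = [11, 5, 1, 9, 2].
  Check: interpolating c through the α_i gives m(x) = 4 + 4·x (degree < 2) with m(α_i) = c_i for every i, so c is indeed a codeword.


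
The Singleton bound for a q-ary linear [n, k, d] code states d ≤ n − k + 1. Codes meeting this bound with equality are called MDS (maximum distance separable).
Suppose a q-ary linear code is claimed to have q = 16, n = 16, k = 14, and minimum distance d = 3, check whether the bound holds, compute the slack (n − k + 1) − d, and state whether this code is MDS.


Singleton RHS = n − k + 1 = 3, slack = 0, bound satisfied, MDS.

Singleton bound: d ≤ n − k + 1.
Here n = 16, k = 14, so n − k + 1 = 3.
Given d = 3, check d ≤ 3: YES.
Slack = (n − k + 1) − d = 0.
The code is MDS (slack = 0).
Description: the claimed parameters are [16, 14, 3]_16; such a code would be MDS (meets Singleton bound).


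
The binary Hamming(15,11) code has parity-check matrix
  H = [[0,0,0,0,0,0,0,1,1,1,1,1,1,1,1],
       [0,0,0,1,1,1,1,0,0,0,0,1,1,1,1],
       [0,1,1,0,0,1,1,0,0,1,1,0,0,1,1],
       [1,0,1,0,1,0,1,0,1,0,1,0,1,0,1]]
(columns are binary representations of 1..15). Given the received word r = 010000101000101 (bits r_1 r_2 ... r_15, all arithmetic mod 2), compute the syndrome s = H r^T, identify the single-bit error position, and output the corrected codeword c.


s = (1, 1, 1, 0)^T, error position = 14, corrected codeword c = 010000101000111

Compute s = H r^T mod 2 one row at a time:
  s_1 = 0 + 1 + 0 + 0 + 0 + 1 + 0 + 1 = 3 ≡ 1 (mod 2).
  s_2 = 0 + 0 + 0 + 1 + 0 + 1 + 0 + 1 = 3 ≡ 1 (mod 2).
  s_3 = 1 + 0 + 0 + 1 + 0 + 0 + 0 + 1 = 3 ≡ 1 (mod 2).
  s_4 = 0 + 0 + 0 + 1 + 1 + 0 + 1 + 1 = 4 ≡ 0 (mod 2).
s = (1, 1, 1, 0)^T — this equals column 14 of H (binary 1110), so error is at position 14.
Correct: flip bit 14 of r = 010000101000101 to get c = 010000101000111.


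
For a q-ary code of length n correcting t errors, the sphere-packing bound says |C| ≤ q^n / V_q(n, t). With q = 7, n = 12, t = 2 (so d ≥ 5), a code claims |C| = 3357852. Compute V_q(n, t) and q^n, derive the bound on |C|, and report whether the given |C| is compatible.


V_q(n, t) = 2449, q^n = 13841287201, Hamming bound = 5651811, |C| = 3357852 ≤ bound (satisfied).

Step 1: Compute V_q(n, t) = Σ_{j=0}^2 C(n, j) (q−1)^j.
  j = 0: C(12,0)·(6)^0 = 1·1 = 1.
  j = 1: C(12,1)·(6)^1 = 12·6 = 72.
  j = 2: C(12,2)·(6)^2 = 66·36 = 2376.
  V_q(n, t) = 1 + 72 + 2376 = 2449.
Step 2: q^n = 7^12 = 13841287201.
Step 3: Hamming bound ⌊q^n / V_q(n,t)⌋ = ⌊13841287201/2449⌋ = 5651811.
Step 4: Compare |C| = 3357852 to 5651811: satisfied.
The claimed |C| lies below the Hamming bound.


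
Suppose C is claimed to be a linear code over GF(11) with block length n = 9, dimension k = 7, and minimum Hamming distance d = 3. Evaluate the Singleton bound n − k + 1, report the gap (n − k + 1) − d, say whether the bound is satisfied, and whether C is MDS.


Singleton RHS = n − k + 1 = 3, slack = 0, bound satisfied, MDS.

Singleton bound: d ≤ n − k + 1.
Here n = 9, k = 7, so n − k + 1 = 3.
Given d = 3, check d ≤ 3: YES.
Slack = (n − k + 1) − d = 0.
The code is MDS (slack = 0).
Description: the claimed parameters are [9, 7, 3]_11; such a code would be MDS (meets Singleton bound).


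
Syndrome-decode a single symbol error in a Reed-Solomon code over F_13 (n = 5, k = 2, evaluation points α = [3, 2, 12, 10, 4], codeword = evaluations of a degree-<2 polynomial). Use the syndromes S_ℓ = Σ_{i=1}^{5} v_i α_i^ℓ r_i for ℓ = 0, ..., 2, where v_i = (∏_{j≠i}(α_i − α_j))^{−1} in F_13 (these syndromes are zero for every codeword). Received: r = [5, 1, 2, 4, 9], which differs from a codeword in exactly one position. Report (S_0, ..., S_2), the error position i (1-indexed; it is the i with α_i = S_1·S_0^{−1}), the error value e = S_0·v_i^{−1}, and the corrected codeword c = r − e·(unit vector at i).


S = (9, 12, 3), error at position 4, error magnitude e = 10, c = [5, 1, 2, 7, 9].

Step 1: column multipliers v_i = (∏_{j≠i}(α_i − α_j))^{−1} mod 13.
  i = 1 (α = 3): (3−2)(3−12)(3−10)(3−4) = 1·(−9)·(−7)·(−1) = −63 ≡ 2, so v_1 = 2^{−1} = 7 (mod 13).
  i = 2 (α = 2): (2−3)(2−12)(2−10)(2−4) = (−1)·(−10)·(−8)·(−2) = 160 ≡ 4, so v_2 = 4^{−1} = 10 (mod 13).
  i = 3 (α = 12): (12−3)(12−2)(12−10)(12−4) = 9·10·2·8 = 1440 ≡ 10, so v_3 = 10^{−1} = 4 (mod 13).
  i = 4 (α = 10): (10−3)(10−2)(10−12)(10−4) = 7·8·(−2)·6 = −672 ≡ 4, so v_4 = 4^{−1} = 10 (mod 13).
  i = 5 (α = 4): (4−3)(4−2)(4−12)(4−10) = 1·2·(−8)·(−6) = 96 ≡ 5, so v_5 = 5^{−1} = 8 (mod 13).
  v = [7, 10, 4, 10, 8].
Step 2: syndromes of r = [5, 1, 2, 4, 9] (all sums mod 13).
  S_0 = Σ v_i r_i = 7·5 + 10·1 + 4·2 + 10·4 + 8·9 = 165 ≡ 9.
  S_1 = Σ v_i α_i r_i = 7·3·5 + 10·2·1 + 4·12·2 + 10·10·4 + 8·4·9 = 909 ≡ 12.
  α_i^2 mod 13 = [9, 4, 1, 9, 3].
  S_2 = Σ v_i α_i^2 r_i = 7·9·5 + 10·4·1 + 4·1·2 + 10·9·4 + 8·3·9 = 939 ≡ 3.
  S = (9, 12, 3) ≠ 0, so r is not a codeword (an error is present).
Step 3: locate the error. For a single error e at position i, S_ℓ = v_i·e·α_i^ℓ, so α_err = S_1/S_0.
  S_0^{−1} = 9^{−1} = 3 (mod 13), so α_err = 12·3 = 36 ≡ 10 = α_4. Error position i = 4.
  Consistency check: S_2/S_1 = 3·12 = 36 ≡ 10 = α_err ✓ (single-error assumption holds).
Step 4: error magnitude e = S_0/v_4 = S_0·∏_{j≠4}(α_4 − α_j) = 9·4 = 36 ≡ 10 (mod 13).
Step 5: correct position 4: c_4 = r_4 − e = 4 − 10 ≡ 7 (mod 13). Hence c = [5, 1, 2, 7, 9].
  Check: interpolating c through the α_i gives m(x) = 6 + 4·x (degree < 2) with m(α_i) = c_i for every i, so c is indeed a codeword.


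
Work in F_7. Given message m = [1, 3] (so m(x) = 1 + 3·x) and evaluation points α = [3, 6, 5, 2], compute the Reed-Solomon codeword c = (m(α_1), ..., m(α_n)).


c = [3, 5, 2, 0]

Message polynomial: m(x) = 1 + 3·x (mod 7).
For each evaluation point α_i, compute m(α_i) mod 7:
  α_1 = 3: Horner steps 3 → 3, so m(3) = 3.
  α_2 = 6: Horner steps 3 → 5, so m(6) = 5.
  α_3 = 5: Horner steps 3 → 2, so m(5) = 2.
  α_4 = 2: Horner steps 3 → 0, so m(2) = 0.
Codeword c = [3, 5, 2, 0] ∈ F_7^4.


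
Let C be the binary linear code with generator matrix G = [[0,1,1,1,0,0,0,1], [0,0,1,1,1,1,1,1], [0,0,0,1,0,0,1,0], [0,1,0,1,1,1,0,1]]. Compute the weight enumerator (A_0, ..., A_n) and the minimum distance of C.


Weight distribution: A_0 = 1, A_1 = 1, A_2 = 1, A_3 = 4, A_4 = 5, A_5 = 3, A_6 = 1. Minimum distance d = 1.

Enumerate all 2^4 = 16 messages m ∈ F_2^4.
For each, compute codeword c = mG in F_2^8, then tally its weight.
  m = 0000 → c = 00000000, weight = 0.
  m = 1000 → c = 01110001, weight = 4.
  m = 0100 → c = 00111111, weight = 6.
  m = 1100 → c = 01001110, weight = 4.
  m = 0010 → c = 00010010, weight = 2.
  m = 1010 → c = 01100011, weight = 4.
  m = 0110 → c = 00101101, weight = 4.
  m = 1110 → c = 01011100, weight = 4.
  m = 0001 → c = 01011101, weight = 5.
  m = 1001 → c = 00101100, weight = 3.
  m = 0101 → c = 01100010, weight = 3.
  m = 1101 → c = 00010011, weight = 3.
  m = 0011 → c = 01001111, weight = 5.
  m = 1011 → c = 00111110, weight = 5.
  m = 0111 → c = 01110000, weight = 3.
  m = 1111 → c = 00000001, weight = 1.
Tally weights:
  weight 0: 1 codewords.
  weight 1: 1 codewords.
  weight 2: 1 codewords.
  weight 3: 4 codewords.
  weight 4: 5 codewords.
  weight 5: 3 codewords.
  weight 6: 1 codewords.
Minimum distance d = smallest w > 0 with A_w > 0 = 1.
Sanity: Σ A_w = 16 = 2^4 = 16 ✓.


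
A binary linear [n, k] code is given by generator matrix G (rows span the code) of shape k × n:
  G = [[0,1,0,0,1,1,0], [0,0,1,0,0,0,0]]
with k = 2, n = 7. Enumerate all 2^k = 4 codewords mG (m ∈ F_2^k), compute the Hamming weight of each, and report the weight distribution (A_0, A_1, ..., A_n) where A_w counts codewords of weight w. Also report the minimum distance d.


Weight distribution: A_0 = 1, A_1 = 1, A_3 = 1, A_4 = 1. Minimum distance d = 1.

Enumerate all 2^2 = 4 messages m ∈ F_2^2.
For each, compute codeword c = mG in F_2^7, then tally its weight.
  m = 00 → c = 0000000, weight = 0.
  m = 10 → c = 0100110, weight = 3.
  m = 01 → c = 0010000, weight = 1.
  m = 11 → c = 0110110, weight = 4.
Tally weights:
  weight 0: 1 codewords.
  weight 1: 1 codewords.
  weight 3: 1 codewords.
  weight 4: 1 codewords.
Minimum distance d = smallest w > 0 with A_w > 0 = 1.
Sanity: Σ A_w = 4 = 2^2 = 4 ✓.


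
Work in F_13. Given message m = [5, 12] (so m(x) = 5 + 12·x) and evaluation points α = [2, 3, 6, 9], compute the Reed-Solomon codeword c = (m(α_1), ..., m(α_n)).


c = [3, 2, 12, 9]

Message polynomial: m(x) = 5 + 12·x (mod 13).
For each evaluation point α_i, compute m(α_i) mod 13:
  α_1 = 2: Horner steps 12 → 3, so m(2) = 3.
  α_2 = 3: Horner steps 12 → 2, so m(3) = 2.
  α_3 = 6: Horner steps 12 → 12, so m(6) = 12.
  α_4 = 9: Horner steps 12 → 9, so m(9) = 9.
Codeword c = [3, 2, 12, 9] ∈ F_13^4.


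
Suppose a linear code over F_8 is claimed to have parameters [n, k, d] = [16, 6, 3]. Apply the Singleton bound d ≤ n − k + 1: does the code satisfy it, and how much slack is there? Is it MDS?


Singleton RHS = n − k + 1 = 11, slack = 8, bound satisfied, not MDS.

Singleton bound: d ≤ n − k + 1.
Here n = 16, k = 6, so n − k + 1 = 11.
Given d = 3, check d ≤ 11: YES.
Slack = (n − k + 1) − d = 8.
The code is NOT MDS (slack = 8 > 0).
Description: the claimed parameters are [16, 6, 3]_8; such a code would be non-MDS.


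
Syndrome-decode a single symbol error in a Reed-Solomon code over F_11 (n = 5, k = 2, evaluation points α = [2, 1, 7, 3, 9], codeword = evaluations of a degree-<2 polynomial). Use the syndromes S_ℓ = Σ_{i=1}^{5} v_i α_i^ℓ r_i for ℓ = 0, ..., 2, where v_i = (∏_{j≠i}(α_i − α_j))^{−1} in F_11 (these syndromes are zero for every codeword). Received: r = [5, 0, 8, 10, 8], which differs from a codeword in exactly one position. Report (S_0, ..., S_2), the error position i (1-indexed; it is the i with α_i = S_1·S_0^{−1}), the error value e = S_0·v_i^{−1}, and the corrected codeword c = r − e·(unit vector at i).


S = (1, 9, 4), error at position 5, error magnitude e = 1, c = [5, 0, 8, 10, 7].

Step 1: column multipliers v_i = (∏_{j≠i}(α_i − α_j))^{−1} mod 11.
  i = 1 (α = 2): (2−1)(2−7)(2−3)(2−9) = 1·(−5)·(−1)·(−7) = −35 ≡ 9, so v_1 = 9^{−1} = 5 (mod 11).
  i = 2 (α = 1): (1−2)(1−7)(1−3)(1−9) = (−1)·(−6)·(−2)·(−8) = 96 ≡ 8, so v_2 = 8^{−1} = 7 (mod 11).
  i = 3 (α = 7): (7−2)(7−1)(7−3)(7−9) = 5·6·4·(−2) = −240 ≡ 2, so v_3 = 2^{−1} = 6 (mod 11).
  i = 4 (α = 3): (3−2)(3−1)(3−7)(3−9) = 1·2·(−4)·(−6) = 48 ≡ 4, so v_4 = 4^{−1} = 3 (mod 11).
  i = 5 (α = 9): (9−2)(9−1)(9−7)(9−3) = 7·8·2·6 = 672 ≡ 1, so v_5 = 1^{−1} = 1 (mod 11).
  v = [5, 7, 6, 3, 1].
Step 2: syndromes of r = [5, 0, 8, 10, 8] (all sums mod 11).
  S_0 = Σ v_i r_i = 5·5 + 7·0 + 6·8 + 3·10 + 1·8 = 111 ≡ 1.
  S_1 = Σ v_i α_i r_i = 5·2·5 + 7·1·0 + 6·7·8 + 3·3·10 + 1·9·8 = 548 ≡ 9.
  α_i^2 mod 11 = [4, 1, 5, 9, 4].
  S_2 = Σ v_i α_i^2 r_i = 5·4·5 + 7·1·0 + 6·5·8 + 3·9·10 + 1·4·8 = 642 ≡ 4.
  S = (1, 9, 4) ≠ 0, so r is not a codeword (an error is present).
Step 3: locate the error. For a single error e at position i, S_ℓ = v_i·e·α_i^ℓ, so α_err = S_1/S_0.
  S_0^{−1} = 1^{−1} = 1 (mod 11), so α_err = 9·1 = 9 ≡ 9 = α_5. Error position i = 5.
  Consistency check: S_2/S_1 = 4·5 = 20 ≡ 9 = α_err ✓ (single-error assumption holds).
Step 4: error magnitude e = S_0/v_5 = S_0·∏_{j≠5}(α_5 − α_j) = 1·1 = 1 ≡ 1 (mod 11).
Step 5: correct position 5: c_5 = r_5 − e = 8 − 1 ≡ 7 (mod 11). Hence c = [5, 0, 8, 10, 7].
  Check: interpolating c through the α_i gives m(x) = 6 + 5·x (degree < 2) with m(α_i) = c_i for every i, so c is indeed a codeword.


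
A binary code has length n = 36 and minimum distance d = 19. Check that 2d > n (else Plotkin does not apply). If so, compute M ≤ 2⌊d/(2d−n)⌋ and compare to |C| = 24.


Plotkin bound M ≤ 18; given |C| = 24 > bound (violated).

Check applicability: 2d = 38, n = 36.
2d − n = 2 > 0, so Plotkin applies.
Compute d/(2d−n) = 19/2 ≈ 9.5000.
⌊d/(2d−n)⌋ = 9.
Plotkin bound: M ≤ 2·9 = 18.
Given |C| = 24, check: VIOLATED.
This |C| is above the Plotkin bound, so no binary code with n = 36, d = 19 and 24 codewords exists.


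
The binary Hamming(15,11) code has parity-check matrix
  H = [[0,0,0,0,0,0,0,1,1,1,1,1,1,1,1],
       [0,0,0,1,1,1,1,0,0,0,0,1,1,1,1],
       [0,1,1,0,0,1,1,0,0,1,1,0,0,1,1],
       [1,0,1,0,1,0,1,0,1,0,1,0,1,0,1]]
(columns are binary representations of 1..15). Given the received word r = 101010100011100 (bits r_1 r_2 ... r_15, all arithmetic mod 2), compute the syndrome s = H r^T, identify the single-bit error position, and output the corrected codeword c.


s = (1, 0, 1, 0)^T, error position = 10, corrected codeword c = 101010100111100

Compute s = H r^T mod 2 one row at a time:
  s_1 = 0 + 0 + 0 + 1 + 1 + 1 + 0 + 0 = 3 ≡ 1 (mod 2).
  s_2 = 0 + 1 + 0 + 1 + 1 + 1 + 0 + 0 = 4 ≡ 0 (mod 2).
  s_3 = 0 + 1 + 0 + 1 + 0 + 1 + 0 + 0 = 3 ≡ 1 (mod 2).
  s_4 = 1 + 1 + 1 + 1 + 0 + 1 + 1 + 0 = 6 ≡ 0 (mod 2).
s = (1, 0, 1, 0)^T — this equals column 10 of H (binary 1010), so error is at position 10.
Correct: flip bit 10 of r = 101010100011100 to get c = 101010100111100.


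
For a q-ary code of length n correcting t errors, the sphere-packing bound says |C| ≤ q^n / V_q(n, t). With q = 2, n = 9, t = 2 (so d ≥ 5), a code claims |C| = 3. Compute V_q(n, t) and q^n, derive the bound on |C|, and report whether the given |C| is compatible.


V_q(n, t) = 46, q^n = 512, Hamming bound = 11, |C| = 3 ≤ bound (satisfied).

Step 1: Compute V_q(n, t) = Σ_{j=0}^2 C(n, j) (q−1)^j.
  j = 0: C(9,0)·(1)^0 = 1·1 = 1.
  j = 1: C(9,1)·(1)^1 = 9·1 = 9.
  j = 2: C(9,2)·(1)^2 = 36·1 = 36.
  V_q(n, t) = 1 + 9 + 36 = 46.
Step 2: q^n = 2^9 = 512.
Step 3: Hamming bound ⌊q^n / V_q(n,t)⌋ = ⌊512/46⌋ = 11.
Step 4: Compare |C| = 3 to 11: satisfied.
The claimed |C| lies below the Hamming bound.


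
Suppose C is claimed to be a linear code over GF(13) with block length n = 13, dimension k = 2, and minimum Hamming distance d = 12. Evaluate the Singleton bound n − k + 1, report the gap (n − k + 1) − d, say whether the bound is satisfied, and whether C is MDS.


Singleton RHS = n − k + 1 = 12, slack = 0, bound satisfied, MDS.

Singleton bound: d ≤ n − k + 1.
Here n = 13, k = 2, so n − k + 1 = 12.
Given d = 12, check d ≤ 12: YES.
Slack = (n − k + 1) − d = 0.
The code is MDS (slack = 0).
Description: the claimed parameters are [13, 2, 12]_13; such a code would be MDS (meets Singleton bound).


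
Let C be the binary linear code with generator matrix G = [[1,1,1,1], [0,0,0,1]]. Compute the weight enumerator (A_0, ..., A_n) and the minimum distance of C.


Weight distribution: A_0 = 1, A_1 = 1, A_3 = 1, A_4 = 1. Minimum distance d = 1.

Enumerate all 2^2 = 4 messages m ∈ F_2^2.
For each, compute codeword c = mG in F_2^4, then tally its weight.
  m = 00 → c = 0000, weight = 0.
  m = 10 → c = 1111, weight = 4.
  m = 01 → c = 0001, weight = 1.
  m = 11 → c = 1110, weight = 3.
Tally weights:
  weight 0: 1 codewords.
  weight 1: 1 codewords.
  weight 3: 1 codewords.
  weight 4: 1 codewords.
Minimum distance d = smallest w > 0 with A_w > 0 = 1.
Sanity: Σ A_w = 4 = 2^2 = 4 ✓.


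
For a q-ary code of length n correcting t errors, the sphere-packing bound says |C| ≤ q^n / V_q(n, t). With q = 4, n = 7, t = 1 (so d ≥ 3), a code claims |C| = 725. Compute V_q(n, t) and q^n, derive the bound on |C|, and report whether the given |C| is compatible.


V_q(n, t) = 22, q^n = 16384, Hamming bound = 744, |C| = 725 ≤ bound (satisfied).

Step 1: Compute V_q(n, t) = Σ_{j=0}^1 C(n, j) (q−1)^j.
  j = 0: C(7,0)·(3)^0 = 1·1 = 1.
  j = 1: C(7,1)·(3)^1 = 7·3 = 21.
  V_q(n, t) = 1 + 21 = 22.
Step 2: q^n = 4^7 = 16384.
Step 3: Hamming bound ⌊q^n / V_q(n,t)⌋ = ⌊16384/22⌋ = 744.
Step 4: Compare |C| = 725 to 744: satisfied.
The claimed |C| lies below the Hamming bound.


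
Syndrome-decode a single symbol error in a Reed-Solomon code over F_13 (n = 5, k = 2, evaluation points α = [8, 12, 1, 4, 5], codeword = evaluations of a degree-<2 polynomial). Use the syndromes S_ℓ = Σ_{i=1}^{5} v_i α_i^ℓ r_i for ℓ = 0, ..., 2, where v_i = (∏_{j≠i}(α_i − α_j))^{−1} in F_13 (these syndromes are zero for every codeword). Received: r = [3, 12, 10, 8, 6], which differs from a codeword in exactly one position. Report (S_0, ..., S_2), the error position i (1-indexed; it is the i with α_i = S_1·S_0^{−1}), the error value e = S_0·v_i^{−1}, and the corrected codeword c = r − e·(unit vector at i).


S = (5, 7, 2), error at position 4, error magnitude e = 1, c = [3, 12, 10, 7, 6].

Step 1: column multipliers v_i = (∏_{j≠i}(α_i − α_j))^{−1} mod 13.
  i = 1 (α = 8): (8−12)(8−1)(8−4)(8−5) = (−4)·7·4·3 = −336 ≡ 2, so v_1 = 2^{−1} = 7 (mod 13).
  i = 2 (α = 12): (12−8)(12−1)(12−4)(12−5) = 4·11·8·7 = 2464 ≡ 7, so v_2 = 7^{−1} = 2 (mod 13).
  i = 3 (α = 1): (1−8)(1−12)(1−4)(1−5) = (−7)·(−11)·(−3)·(−4) = 924 ≡ 1, so v_3 = 1^{−1} = 1 (mod 13).
  i = 4 (α = 4): (4−8)(4−12)(4−1)(4−5) = (−4)·(−8)·3·(−1) = −96 ≡ 8, so v_4 = 8^{−1} = 5 (mod 13).
  i = 5 (α = 5): (5−8)(5−12)(5−1)(5−4) = (−3)·(−7)·4·1 = 84 ≡ 6, so v_5 = 6^{−1} = 11 (mod 13).
  v = [7, 2, 1, 5, 11].
Step 2: syndromes of r = [3, 12, 10, 8, 6] (all sums mod 13).
  S_0 = Σ v_i r_i = 7·3 + 2·12 + 1·10 + 5·8 + 11·6 = 161 ≡ 5.
  S_1 = Σ v_i α_i r_i = 7·8·3 + 2·12·12 + 1·1·10 + 5·4·8 + 11·5·6 = 956 ≡ 7.
  α_i^2 mod 13 = [12, 1, 1, 3, 12].
  S_2 = Σ v_i α_i^2 r_i = 7·12·3 + 2·1·12 + 1·1·10 + 5·3·8 + 11·12·6 = 1198 ≡ 2.
  S = (5, 7, 2) ≠ 0, so r is not a codeword (an error is present).
Step 3: locate the error. For a single error e at position i, S_ℓ = v_i·e·α_i^ℓ, so α_err = S_1/S_0.
  S_0^{−1} = 5^{−1} = 8 (mod 13), so α_err = 7·8 = 56 ≡ 4 = α_4. Error position i = 4.
  Consistency check: S_2/S_1 = 2·2 = 4 ≡ 4 = α_err ✓ (single-error assumption holds).
Step 4: error magnitude e = S_0/v_4 = S_0·∏_{j≠4}(α_4 − α_j) = 5·8 = 40 ≡ 1 (mod 13).
Step 5: correct position 4: c_4 = r_4 − e = 8 − 1 ≡ 7 (mod 13). Hence c = [3, 12, 10, 7, 6].
  Check: interpolating c through the α_i gives m(x) = 11 + 12·x (degree < 2) with m(α_i) = c_i for every i, so c is indeed a codeword.


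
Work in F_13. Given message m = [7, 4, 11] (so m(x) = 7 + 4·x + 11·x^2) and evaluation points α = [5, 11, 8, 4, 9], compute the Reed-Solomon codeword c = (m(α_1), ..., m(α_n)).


c = [3, 4, 2, 4, 11]

Message polynomial: m(x) = 7 + 4·x + 11·x^2 (mod 13).
For each evaluation point α_i, compute m(α_i) mod 13:
  α_1 = 5: Horner steps 11 → 7 → 3, so m(5) = 3.
  α_2 = 11: Horner steps 11 → 8 → 4, so m(11) = 4.
  α_3 = 8: Horner steps 11 → 1 → 2, so m(8) = 2.
  α_4 = 4: Horner steps 11 → 9 → 4, so m(4) = 4.
  α_5 = 9: Horner steps 11 → 12 → 11, so m(9) = 11.
Codeword c = [3, 4, 2, 4, 11] ∈ F_13^5.


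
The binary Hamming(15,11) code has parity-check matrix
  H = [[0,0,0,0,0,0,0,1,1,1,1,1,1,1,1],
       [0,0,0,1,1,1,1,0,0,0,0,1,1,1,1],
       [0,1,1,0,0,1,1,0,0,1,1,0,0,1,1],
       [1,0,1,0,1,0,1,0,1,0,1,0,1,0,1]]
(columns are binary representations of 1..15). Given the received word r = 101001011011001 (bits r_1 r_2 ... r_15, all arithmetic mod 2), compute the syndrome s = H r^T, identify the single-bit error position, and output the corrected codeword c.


s = (1, 1, 0, 1)^T, error position = 13, corrected codeword c = 101001011011101

Compute s = H r^T mod 2 one row at a time:
  s_1 = 1 + 1 + 0 + 1 + 1 + 0 + 0 + 1 = 5 ≡ 1 (mod 2).
  s_2 = 0 + 0 + 1 + 0 + 1 + 0 + 0 + 1 = 3 ≡ 1 (mod 2).
  s_3 = 0 + 1 + 1 + 0 + 0 + 1 + 0 + 1 = 4 ≡ 0 (mod 2).
  s_4 = 1 + 1 + 0 + 0 + 1 + 1 + 0 + 1 = 5 ≡ 1 (mod 2).
s = (1, 1, 0, 1)^T — this equals column 13 of H (binary 1101), so error is at position 13.
Correct: flip bit 13 of r = 101001011011001 to get c = 101001011011101.


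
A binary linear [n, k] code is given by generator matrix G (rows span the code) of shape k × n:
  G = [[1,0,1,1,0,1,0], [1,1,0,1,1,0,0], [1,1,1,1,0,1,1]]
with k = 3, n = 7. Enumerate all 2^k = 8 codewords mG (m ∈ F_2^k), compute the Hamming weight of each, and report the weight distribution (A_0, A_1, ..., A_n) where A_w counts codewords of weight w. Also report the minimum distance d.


Weight distribution: A_0 = 1, A_2 = 1, A_4 = 5, A_6 = 1. Minimum distance d = 2.

Enumerate all 2^3 = 8 messages m ∈ F_2^3.
For each, compute codeword c = mG in F_2^7, then tally its weight.
  m = 000 → c = 0000000, weight = 0.
  m = 100 → c = 1011010, weight = 4.
  m = 010 → c = 1101100, weight = 4.
  m = 110 → c = 0110110, weight = 4.
  m = 001 → c = 1111011, weight = 6.
  m = 101 → c = 0100001, weight = 2.
  m = 011 → c = 0010111, weight = 4.
  m = 111 → c = 1001101, weight = 4.
Tally weights:
  weight 0: 1 codewords.
  weight 2: 1 codewords.
  weight 4: 5 codewords.
  weight 6: 1 codewords.
Minimum distance d = smallest w > 0 with A_w > 0 = 2.
Sanity: Σ A_w = 8 = 2^3 = 8 ✓.


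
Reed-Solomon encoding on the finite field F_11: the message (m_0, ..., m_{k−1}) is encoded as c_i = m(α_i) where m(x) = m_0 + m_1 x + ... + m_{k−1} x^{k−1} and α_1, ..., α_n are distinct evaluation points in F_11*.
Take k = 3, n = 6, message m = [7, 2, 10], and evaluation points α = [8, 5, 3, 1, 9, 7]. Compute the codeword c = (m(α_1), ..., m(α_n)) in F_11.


c = [3, 3, 4, 8, 10, 5]

Message polynomial: m(x) = 7 + 2·x + 10·x^2 (mod 11).
For each evaluation point α_i, compute m(α_i) mod 11:
  α_1 = 8: Horner steps 10 → 5 → 3, so m(8) = 3.
  α_2 = 5: Horner steps 10 → 8 → 3, so m(5) = 3.
  α_3 = 3: Horner steps 10 → 10 → 4, so m(3) = 4.
  α_4 = 1: Horner steps 10 → 1 → 8, so m(1) = 8.
  α_5 = 9: Horner steps 10 → 4 → 10, so m(9) = 10.
  α_6 = 7: Horner steps 10 → 6 → 5, so m(7) = 5.
Codeword c = [3, 3, 4, 8, 10, 5] ∈ F_11^6.


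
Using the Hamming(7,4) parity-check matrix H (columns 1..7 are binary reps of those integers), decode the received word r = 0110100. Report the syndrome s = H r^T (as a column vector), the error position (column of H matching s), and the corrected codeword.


s = (1, 0, 0)^T, error position = 4, corrected codeword c = 0111100

Compute s = H r^T mod 2 one row at a time:
  s_1 = 0 + 1 + 0 + 0 = 1 ≡ 1 (mod 2).
  s_2 = 1 + 1 + 0 + 0 = 2 ≡ 0 (mod 2).
  s_3 = 0 + 1 + 1 + 0 = 2 ≡ 0 (mod 2).
s = (1, 0, 0)^T — this equals column 4 of H (binary 100), so error is at position 4.
Correct: flip bit 4 of r = 0110100 to get c = 0111100.


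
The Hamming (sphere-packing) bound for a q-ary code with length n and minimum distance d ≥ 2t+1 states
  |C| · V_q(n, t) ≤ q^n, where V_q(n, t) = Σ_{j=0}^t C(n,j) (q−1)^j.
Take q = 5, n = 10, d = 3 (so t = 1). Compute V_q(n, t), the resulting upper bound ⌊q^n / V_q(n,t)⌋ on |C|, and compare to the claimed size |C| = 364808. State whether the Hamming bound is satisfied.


V_q(n, t) = 41, q^n = 9765625, Hamming bound = 238185, |C| = 364808 > bound (violated).

Step 1: Compute V_q(n, t) = Σ_{j=0}^1 C(n, j) (q−1)^j.
  j = 0: C(10,0)·(4)^0 = 1·1 = 1.
  j = 1: C(10,1)·(4)^1 = 10·4 = 40.
  V_q(n, t) = 1 + 40 = 41.
Step 2: q^n = 5^10 = 9765625.
Step 3: Hamming bound ⌊q^n / V_q(n,t)⌋ = ⌊9765625/41⌋ = 238185.
Step 4: Compare |C| = 364808 to 238185: violated.
The claimed |C| lies above the Hamming bound, so no 5-ary code of length 10 with d ≥ 3 can have 364808 codewords.


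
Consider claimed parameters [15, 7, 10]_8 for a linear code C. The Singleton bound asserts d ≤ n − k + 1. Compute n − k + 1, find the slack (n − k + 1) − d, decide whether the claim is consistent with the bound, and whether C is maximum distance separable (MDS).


Singleton RHS = n − k + 1 = 9, slack = -1, bound violated (no such code; not MDS).

Singleton bound: d ≤ n − k + 1.
Here n = 15, k = 7, so n − k + 1 = 9.
Given d = 10, check d ≤ 9: NO.
Slack = (n − k + 1) − d = -1.
The slack is negative: d = 10 exceeds n − k + 1 = 9 by 1, so the Singleton bound is violated and no linear [15, 7, 10]_8 code can exist. In particular it is not MDS (MDS requires d = n − k + 1 exactly).
Description: the claimed parameters are [15, 7, 10]_8; such a code would be impossible (violates the Singleton bound).


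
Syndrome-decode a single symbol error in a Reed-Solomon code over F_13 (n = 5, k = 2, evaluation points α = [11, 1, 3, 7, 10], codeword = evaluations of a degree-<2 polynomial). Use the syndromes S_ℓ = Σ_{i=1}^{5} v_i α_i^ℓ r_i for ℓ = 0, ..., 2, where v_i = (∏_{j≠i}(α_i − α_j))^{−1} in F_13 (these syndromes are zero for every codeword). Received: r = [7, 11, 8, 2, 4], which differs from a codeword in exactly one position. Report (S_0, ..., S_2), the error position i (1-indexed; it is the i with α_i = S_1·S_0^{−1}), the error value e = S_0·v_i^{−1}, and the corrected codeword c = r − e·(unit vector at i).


S = (3, 7, 12), error at position 1, error magnitude e = 11, c = [9, 11, 8, 2, 4].

Step 1: column multipliers v_i = (∏_{j≠i}(α_i − α_j))^{−1} mod 13.
  i = 1 (α = 11): (11−1)(11−3)(11−7)(11−10) = 10·8·4·1 = 320 ≡ 8, so v_1 = 8^{−1} = 5 (mod 13).
  i = 2 (α = 1): (1−11)(1−3)(1−7)(1−10) = (−10)·(−2)·(−6)·(−9) = 1080 ≡ 1, so v_2 = 1^{−1} = 1 (mod 13).
  i = 3 (α = 3): (3−11)(3−1)(3−7)(3−10) = (−8)·2·(−4)·(−7) = −448 ≡ 7, so v_3 = 7^{−1} = 2 (mod 13).
  i = 4 (α = 7): (7−11)(7−1)(7−3)(7−10) = (−4)·6·4·(−3) = 288 ≡ 2, so v_4 = 2^{−1} = 7 (mod 13).
  i = 5 (α = 10): (10−11)(10−1)(10−3)(10−7) = (−1)·9·7·3 = −189 ≡ 6, so v_5 = 6^{−1} = 11 (mod 13).
  v = [5, 1, 2, 7, 11].
Step 2: syndromes of r = [7, 11, 8, 2, 4] (all sums mod 13).
  S_0 = Σ v_i r_i = 5·7 + 1·11 + 2·8 + 7·2 + 11·4 = 120 ≡ 3.
  S_1 = Σ v_i α_i r_i = 5·11·7 + 1·1·11 + 2·3·8 + 7·7·2 + 11·10·4 = 982 ≡ 7.
  α_i^2 mod 13 = [4, 1, 9, 10, 9].
  S_2 = Σ v_i α_i^2 r_i = 5·4·7 + 1·1·11 + 2·9·8 + 7·10·2 + 11·9·4 = 831 ≡ 12.
  S = (3, 7, 12) ≠ 0, so r is not a codeword (an error is present).
Step 3: locate the error. For a single error e at position i, S_ℓ = v_i·e·α_i^ℓ, so α_err = S_1/S_0.
  S_0^{−1} = 3^{−1} = 9 (mod 13), so α_err = 7·9 = 63 ≡ 11 = α_1. Error position i = 1.
  Consistency check: S_2/S_1 = 12·2 = 24 ≡ 11 = α_err ✓ (single-error assumption holds).
Step 4: error magnitude e = S_0/v_1 = S_0·∏_{j≠1}(α_1 − α_j) = 3·8 = 24 ≡ 11 (mod 13).
Step 5: correct position 1: c_1 = r_1 − e = 7 − 11 ≡ 9 (mod 13). Hence c = [9, 11, 8, 2, 4].
  Check: interpolating c through the α_i gives m(x) = 6 + 5·x (degree < 2) with m(α_i) = c_i for every i, so c is indeed a codeword.


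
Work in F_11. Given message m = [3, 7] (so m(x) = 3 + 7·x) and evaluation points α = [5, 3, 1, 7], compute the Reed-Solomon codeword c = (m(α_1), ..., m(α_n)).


c = [5, 2, 10, 8]

Message polynomial: m(x) = 3 + 7·x (mod 11).
For each evaluation point α_i, compute m(α_i) mod 11:
  α_1 = 5: Horner steps 7 → 5, so m(5) = 5.
  α_2 = 3: Horner steps 7 → 2, so m(3) = 2.
  α_3 = 1: Horner steps 7 → 10, so m(1) = 10.
  α_4 = 7: Horner steps 7 → 8, so m(7) = 8.
Codeword c = [5, 2, 10, 8] ∈ F_11^4.


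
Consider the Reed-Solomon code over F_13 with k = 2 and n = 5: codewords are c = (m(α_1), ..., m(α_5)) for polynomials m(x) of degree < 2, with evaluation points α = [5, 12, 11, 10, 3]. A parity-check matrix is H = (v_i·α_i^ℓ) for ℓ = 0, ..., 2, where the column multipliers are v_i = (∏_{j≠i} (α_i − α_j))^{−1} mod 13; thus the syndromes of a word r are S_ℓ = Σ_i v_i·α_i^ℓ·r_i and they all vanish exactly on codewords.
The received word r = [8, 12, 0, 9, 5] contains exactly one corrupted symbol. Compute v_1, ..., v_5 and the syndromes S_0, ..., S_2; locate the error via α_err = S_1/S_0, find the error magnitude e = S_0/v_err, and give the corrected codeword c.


S = (12, 2, 9), error at position 3, error magnitude e = 9, c = [8, 12, 4, 9, 5].

Step 1: column multipliers v_i = (∏_{j≠i}(α_i − α_j))^{−1} mod 13.
  i = 1 (α = 5): (5−12)(5−11)(5−10)(5−3) = (−7)·(−6)·(−5)·2 = −420 ≡ 9, so v_1 = 9^{−1} = 3 (mod 13).
  i = 2 (α = 12): (12−5)(12−11)(12−10)(12−3) = 7·1·2·9 = 126 ≡ 9, so v_2 = 9^{−1} = 3 (mod 13).
  i = 3 (α = 11): (11−5)(11−12)(11−10)(11−3) = 6·(−1)·1·8 = −48 ≡ 4, so v_3 = 4^{−1} = 10 (mod 13).
  i = 4 (α = 10): (10−5)(10−12)(10−11)(10−3) = 5·(−2)·(−1)·7 = 70 ≡ 5, so v_4 = 5^{−1} = 8 (mod 13).
  i = 5 (α = 3): (3−5)(3−12)(3−11)(3−10) = (−2)·(−9)·(−8)·(−7) = 1008 ≡ 7, so v_5 = 7^{−1} = 2 (mod 13).
  v = [3, 3, 10, 8, 2].
Step 2: syndromes of r = [8, 12, 0, 9, 5] (all sums mod 13).
  S_0 = Σ v_i r_i = 3·8 + 3·12 + 10·0 + 8·9 + 2·5 = 142 ≡ 12.
  S_1 = Σ v_i α_i r_i = 3·5·8 + 3·12·12 + 10·11·0 + 8·10·9 + 2·3·5 = 1302 ≡ 2.
  α_i^2 mod 13 = [12, 1, 4, 9, 9].
  S_2 = Σ v_i α_i^2 r_i = 3·12·8 + 3·1·12 + 10·4·0 + 8·9·9 + 2·9·5 = 1062 ≡ 9.
  S = (12, 2, 9) ≠ 0, so r is not a codeword (an error is present).
Step 3: locate the error. For a single error e at position i, S_ℓ = v_i·e·α_i^ℓ, so α_err = S_1/S_0.
  S_0^{−1} = 12^{−1} = 12 (mod 13), so α_err = 2·12 = 24 ≡ 11 = α_3. Error position i = 3.
  Consistency check: S_2/S_1 = 9·7 = 63 ≡ 11 = α_err ✓ (single-error assumption holds).
Step 4: error magnitude e = S_0/v_3 = S_0·∏_{j≠3}(α_3 − α_j) = 12·4 = 48 ≡ 9 (mod 13).
Step 5: correct position 3: c_3 = r_3 − e = 0 − 9 ≡ 4 (mod 13). Hence c = [8, 12, 4, 9, 5].
  Check: interpolating c through the α_i gives m(x) = 7 + 8·x (degree < 2) with m(α_i) = c_i for every i, so c is indeed a codeword.


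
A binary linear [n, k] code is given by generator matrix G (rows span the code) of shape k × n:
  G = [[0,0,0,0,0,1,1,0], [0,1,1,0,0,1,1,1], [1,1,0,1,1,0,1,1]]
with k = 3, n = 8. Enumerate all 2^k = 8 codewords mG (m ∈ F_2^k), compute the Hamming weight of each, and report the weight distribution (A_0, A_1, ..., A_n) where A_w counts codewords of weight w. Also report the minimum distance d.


Weight distribution: A_0 = 1, A_2 = 1, A_3 = 1, A_5 = 3, A_6 = 2. Minimum distance d = 2.

Enumerate all 2^3 = 8 messages m ∈ F_2^3.
For each, compute codeword c = mG in F_2^8, then tally its weight.
  m = 000 → c = 00000000, weight = 0.
  m = 100 → c = 00000110, weight = 2.
  m = 010 → c = 01100111, weight = 5.
  m = 110 → c = 01100001, weight = 3.
  m = 001 → c = 11011011, weight = 6.
  m = 101 → c = 11011101, weight = 6.
  m = 011 → c = 10111100, weight = 5.
  m = 111 → c = 10111010, weight = 5.
Tally weights:
  weight 0: 1 codewords.
  weight 2: 1 codewords.
  weight 3: 1 codewords.
  weight 5: 3 codewords.
  weight 6: 2 codewords.
Minimum distance d = smallest w > 0 with A_w > 0 = 2.
Sanity: Σ A_w = 8 = 2^3 = 8 ✓.


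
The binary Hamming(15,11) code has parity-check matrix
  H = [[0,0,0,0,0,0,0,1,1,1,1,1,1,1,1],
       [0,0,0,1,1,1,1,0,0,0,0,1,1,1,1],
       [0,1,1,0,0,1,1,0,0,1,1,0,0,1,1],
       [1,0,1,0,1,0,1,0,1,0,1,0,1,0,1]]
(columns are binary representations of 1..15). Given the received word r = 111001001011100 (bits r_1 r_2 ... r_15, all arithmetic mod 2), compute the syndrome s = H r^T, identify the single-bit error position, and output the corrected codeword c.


s = (0, 1, 0, 1)^T, error position = 5, corrected codeword c = 111011001011100

Compute s = H r^T mod 2 one row at a time:
  s_1 = 0 + 1 + 0 + 1 + 1 + 1 + 0 + 0 = 4 ≡ 0 (mod 2).
  s_2 = 0 + 0 + 1 + 0 + 1 + 1 + 0 + 0 = 3 ≡ 1 (mod 2).
  s_3 = 1 + 1 + 1 + 0 + 0 + 1 + 0 + 0 = 4 ≡ 0 (mod 2).
  s_4 = 1 + 1 + 0 + 0 + 1 + 1 + 1 + 0 = 5 ≡ 1 (mod 2).
s = (0, 1, 0, 1)^T — this equals column 5 of H (binary 0101), so error is at position 5.
Correct: flip bit 5 of r = 111001001011100 to get c = 111011001011100.


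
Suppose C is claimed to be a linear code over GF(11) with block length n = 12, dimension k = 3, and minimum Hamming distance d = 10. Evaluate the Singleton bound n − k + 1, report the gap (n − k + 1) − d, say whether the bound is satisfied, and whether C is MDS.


Singleton RHS = n − k + 1 = 10, slack = 0, bound satisfied, MDS.

Singleton bound: d ≤ n − k + 1.
Here n = 12, k = 3, so n − k + 1 = 10.
Given d = 10, check d ≤ 10: YES.
Slack = (n − k + 1) − d = 0.
The code is MDS (slack = 0).
Description: the claimed parameters are [12, 3, 10]_11; such a code would be MDS (meets Singleton bound).


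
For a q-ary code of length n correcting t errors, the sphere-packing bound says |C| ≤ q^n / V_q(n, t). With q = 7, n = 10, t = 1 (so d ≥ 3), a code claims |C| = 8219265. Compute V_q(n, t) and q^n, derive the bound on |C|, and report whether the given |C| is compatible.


V_q(n, t) = 61, q^n = 282475249, Hamming bound = 4630741, |C| = 8219265 > bound (violated).

Step 1: Compute V_q(n, t) = Σ_{j=0}^1 C(n, j) (q−1)^j.
  j = 0: C(10,0)·(6)^0 = 1·1 = 1.
  j = 1: C(10,1)·(6)^1 = 10·6 = 60.
  V_q(n, t) = 1 + 60 = 61.
Step 2: q^n = 7^10 = 282475249.
Step 3: Hamming bound ⌊q^n / V_q(n,t)⌋ = ⌊282475249/61⌋ = 4630741.
Step 4: Compare |C| = 8219265 to 4630741: violated.
The claimed |C| lies above the Hamming bound, so no 7-ary code of length 10 with d ≥ 3 can have 8219265 codewords.


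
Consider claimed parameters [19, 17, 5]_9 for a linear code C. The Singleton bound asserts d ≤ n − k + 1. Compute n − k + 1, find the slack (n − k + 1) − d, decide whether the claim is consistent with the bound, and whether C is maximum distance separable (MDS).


Singleton RHS = n − k + 1 = 3, slack = -2, bound violated (no such code; not MDS).

Singleton bound: d ≤ n − k + 1.
Here n = 19, k = 17, so n − k + 1 = 3.
Given d = 5, check d ≤ 3: NO.
Slack = (n − k + 1) − d = -2.
The slack is negative: d = 5 exceeds n − k + 1 = 3 by 2, so the Singleton bound is violated and no linear [19, 17, 5]_9 code can exist. In particular it is not MDS (MDS requires d = n − k + 1 exactly).
Description: the claimed parameters are [19, 17, 5]_9; such a code would be impossible (violates the Singleton bound).
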